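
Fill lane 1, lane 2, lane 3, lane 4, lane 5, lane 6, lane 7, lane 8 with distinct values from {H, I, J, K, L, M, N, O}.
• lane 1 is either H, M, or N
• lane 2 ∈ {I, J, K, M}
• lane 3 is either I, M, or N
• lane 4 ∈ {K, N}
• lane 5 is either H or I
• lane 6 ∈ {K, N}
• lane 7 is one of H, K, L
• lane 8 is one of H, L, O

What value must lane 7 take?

L

The 8 variables together cover exactly {H, I, J, K, L, M, N, O} — 8 values for 8 variables — and J appears only in lane 2's list, so lane 2 = J.
The 7 still-open variables draw from only 7 values {H, I, K, L, M, N, O}, so each is used; only lane 8 can be O, hence lane 8 = O.
The 6 still-open variables together cover exactly {H, I, K, L, M, N} — 6 values for 6 variables — and L appears only in lane 7's list, so lane 7 = L.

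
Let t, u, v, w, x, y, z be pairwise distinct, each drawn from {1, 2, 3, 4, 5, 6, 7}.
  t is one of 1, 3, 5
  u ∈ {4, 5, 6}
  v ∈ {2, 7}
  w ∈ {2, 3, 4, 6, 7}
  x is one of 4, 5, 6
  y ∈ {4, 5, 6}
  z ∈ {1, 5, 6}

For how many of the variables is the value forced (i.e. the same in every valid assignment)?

u, x, y share exactly the 3 values {4, 5, 6}; by pigeonhole those values go to them, so strike 4, 5, 6 from t, w, z.
z has just one choice, so z = 1. So t can't be 1.
t's domain is down to {3}, so t = 3. So w can't be 3.
Determined: t=3, z=1. The other variables each still have more than one consistent value. That makes 2.

2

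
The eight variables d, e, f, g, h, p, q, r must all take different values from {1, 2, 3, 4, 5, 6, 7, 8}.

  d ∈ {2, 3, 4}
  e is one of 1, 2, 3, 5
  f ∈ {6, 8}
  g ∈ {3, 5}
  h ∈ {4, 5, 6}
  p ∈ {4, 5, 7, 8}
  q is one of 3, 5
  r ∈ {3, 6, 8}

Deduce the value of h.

The 8 variables draw from only 8 values {1, 2, 3, 4, 5, 6, 7, 8}, so each is used; only e can be 1, hence e = 1.
The 7 still-open variables draw from only 7 values {2, 3, 4, 5, 6, 7, 8}, so each is used; only d can be 2, hence d = 2.
Among the 6 still-open variables, 7 fits only p (and all 6 values in {3, 4, 5, 6, 7, 8} must be used), so p = 7.
Among the 5 still-open variables, 4 fits only h (and all 5 values in {3, 4, 5, 6, 8} must be used), so h = 4.

4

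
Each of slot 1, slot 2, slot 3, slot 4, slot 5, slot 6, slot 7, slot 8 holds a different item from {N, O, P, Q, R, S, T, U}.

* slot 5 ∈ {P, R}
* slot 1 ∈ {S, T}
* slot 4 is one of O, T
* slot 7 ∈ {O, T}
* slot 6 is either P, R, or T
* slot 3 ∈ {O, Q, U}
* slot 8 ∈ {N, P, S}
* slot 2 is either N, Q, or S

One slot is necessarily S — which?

slot 1

Among the 8 variables, U fits only slot 3 (and all 8 values in {N, O, P, Q, R, S, T, U} must be used), so slot 3 = U.
Among the 7 still-open variables, Q fits only slot 2 (and all 7 values in {N, O, P, Q, R, S, T} must be used), so slot 2 = Q.
The 6 still-open variables draw from only 6 values {N, O, P, R, S, T}, so each is used; only slot 8 can be N, hence slot 8 = N.
Among the 5 still-open variables, S fits only slot 1 (and all 5 values in {O, P, R, S, T} must be used), so slot 1 = S.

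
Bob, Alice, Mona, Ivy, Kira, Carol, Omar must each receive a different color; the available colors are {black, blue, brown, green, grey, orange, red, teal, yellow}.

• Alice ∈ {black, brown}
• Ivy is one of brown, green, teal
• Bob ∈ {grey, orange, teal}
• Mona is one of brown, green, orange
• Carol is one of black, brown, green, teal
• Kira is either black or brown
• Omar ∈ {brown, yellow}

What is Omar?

The 7 variables together cover exactly {black, brown, green, grey, orange, teal, yellow} — 7 values for 7 variables — and grey appears only in Bob's list, so Bob = grey.
The 6 still-open variables draw from only 6 values {black, brown, green, orange, teal, yellow}, so each is used; only Mona can be orange, hence Mona = orange.
Among the 5 still-open variables, yellow fits only Omar (and all 5 values in {black, brown, green, teal, yellow} must be used), so Omar = yellow.

yellow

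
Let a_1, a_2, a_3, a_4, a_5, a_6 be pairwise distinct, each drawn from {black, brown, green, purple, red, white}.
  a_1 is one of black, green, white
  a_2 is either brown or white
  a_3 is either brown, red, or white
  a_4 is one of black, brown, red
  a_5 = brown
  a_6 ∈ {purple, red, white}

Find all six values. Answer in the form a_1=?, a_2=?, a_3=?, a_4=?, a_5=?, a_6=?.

a_5's domain is down to {brown}, so a_5 = brown. So a_2, a_3, a_4 can't be brown.
a_2's domain is down to {white}, so a_2 = white. So a_1, a_3, a_6 can't be white.
a_3 has just one choice, so a_3 = red. Remove red from a_4, a_6.
a_4's domain is down to {black}, so a_4 = black. Remove black from a_1.
a_6 must be purple (only option left).
a_1 must be green (only option left).

a_1=green, a_2=white, a_3=red, a_4=black, a_5=brown, a_6=purple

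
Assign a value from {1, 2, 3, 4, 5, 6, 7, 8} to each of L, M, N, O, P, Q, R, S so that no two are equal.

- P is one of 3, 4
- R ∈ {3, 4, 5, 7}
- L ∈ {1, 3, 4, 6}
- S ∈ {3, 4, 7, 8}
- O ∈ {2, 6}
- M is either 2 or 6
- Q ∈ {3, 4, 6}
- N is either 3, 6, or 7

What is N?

The 8 variables together cover exactly {1, 2, 3, 4, 5, 6, 7, 8} — 8 values for 8 variables — and 1 appears only in L's list, so L = 1.
The 7 still-open variables draw from only 7 values {2, 3, 4, 5, 6, 7, 8}, so each is used; only R can be 5, hence R = 5.
The 6 still-open variables together cover exactly {2, 3, 4, 6, 7, 8} — 6 values for 6 variables — and 8 appears only in S's list, so S = 8.
The 5 still-open variables draw from only 5 values {2, 3, 4, 6, 7}, so each is used; only N can be 7, hence N = 7.

7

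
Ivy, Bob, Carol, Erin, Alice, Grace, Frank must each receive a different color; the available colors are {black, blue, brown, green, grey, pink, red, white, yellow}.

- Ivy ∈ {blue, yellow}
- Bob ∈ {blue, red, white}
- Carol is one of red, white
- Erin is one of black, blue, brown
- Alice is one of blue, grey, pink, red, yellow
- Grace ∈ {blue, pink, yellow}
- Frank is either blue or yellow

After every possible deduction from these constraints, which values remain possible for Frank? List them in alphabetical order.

blue, yellow

Ivy and Frank share exactly the 2 values {blue, yellow}; by pigeonhole those values go to them, so strike blue, yellow from Bob, Erin, Alice, Grace.
That leaves Grace = pink. Strike pink from Alice.
Bob and Carol share exactly the 2 values {red, white}; by pigeonhole those values go to them, so strike red, white from Alice.
Alice has just one choice, so Alice = grey.
No further eliminations apply; Frank can still be any of blue, yellow.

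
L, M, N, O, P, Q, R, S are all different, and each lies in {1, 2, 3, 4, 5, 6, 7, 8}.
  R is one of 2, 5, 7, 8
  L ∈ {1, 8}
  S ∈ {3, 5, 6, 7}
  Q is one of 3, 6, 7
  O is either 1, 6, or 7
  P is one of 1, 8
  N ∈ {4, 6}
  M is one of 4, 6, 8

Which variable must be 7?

O

The 8 variables draw from only 8 values {1, 2, 3, 4, 5, 6, 7, 8}, so each is used; only R can be 2, hence R = 2.
The 7 still-open variables together cover exactly {1, 3, 4, 5, 6, 7, 8} — 7 values for 7 variables — and 5 appears only in S's list, so S = 5.
Among the 6 still-open variables, 3 fits only Q (and all 6 values in {1, 3, 4, 6, 7, 8} must be used), so Q = 3.
The 5 still-open variables draw from only 5 values {1, 4, 6, 7, 8}, so each is used; only O can be 7, hence O = 7.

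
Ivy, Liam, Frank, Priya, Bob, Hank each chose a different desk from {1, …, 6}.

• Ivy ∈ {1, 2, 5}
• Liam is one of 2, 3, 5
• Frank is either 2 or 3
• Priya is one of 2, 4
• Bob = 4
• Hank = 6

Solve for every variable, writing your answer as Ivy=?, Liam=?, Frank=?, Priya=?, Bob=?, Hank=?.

Ivy=1, Liam=5, Frank=3, Priya=2, Bob=4, Hank=6

Bob must be 4 (only option left). Eliminate 4 elsewhere: Priya.
Hank has just one choice, so Hank = 6.
That leaves Priya = 2. Remove 2 from Ivy, Liam, Frank.
Frank has just one choice, so Frank = 3. Eliminate 3 elsewhere: Liam.
That leaves Liam = 5. Strike 5 from Ivy.
Ivy must be 1 (only option left).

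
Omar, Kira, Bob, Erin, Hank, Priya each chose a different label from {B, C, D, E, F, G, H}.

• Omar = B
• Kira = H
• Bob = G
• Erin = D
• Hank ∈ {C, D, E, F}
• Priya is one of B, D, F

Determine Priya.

F

Omar must be B (only option left). So Priya can't be B.
Kira must be H (only option left).
Bob's domain is down to {G}, so Bob = G.
Erin must be D (only option left). Eliminate D elsewhere: Hank, Priya.
So Priya = F.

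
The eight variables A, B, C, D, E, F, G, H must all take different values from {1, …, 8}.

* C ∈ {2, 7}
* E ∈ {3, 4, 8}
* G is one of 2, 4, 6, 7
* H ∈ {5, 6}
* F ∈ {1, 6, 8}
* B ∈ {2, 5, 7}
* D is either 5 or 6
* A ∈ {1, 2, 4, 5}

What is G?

Among the 8 variables, 3 fits only E (and all 8 values in {1, 2, 3, 4, 5, 6, 7, 8} must be used), so E = 3.
The 7 still-open variables together cover exactly {1, 2, 4, 5, 6, 7, 8} — 7 values for 7 variables — and 8 appears only in F's list, so F = 8.
Among the 6 still-open variables, 1 fits only A (and all 6 values in {1, 2, 4, 5, 6, 7} must be used), so A = 1.
The 5 still-open variables together cover exactly {2, 4, 5, 6, 7} — 5 values for 5 variables — and 4 appears only in G's list, so G = 4.

4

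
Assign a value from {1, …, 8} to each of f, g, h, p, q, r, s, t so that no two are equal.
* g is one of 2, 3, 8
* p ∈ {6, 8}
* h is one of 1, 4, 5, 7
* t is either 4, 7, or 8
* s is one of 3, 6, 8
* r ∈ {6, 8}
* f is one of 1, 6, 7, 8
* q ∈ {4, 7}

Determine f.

The 8 variables together cover exactly {1, 2, 3, 4, 5, 6, 7, 8} — 8 values for 8 variables — and 2 appears only in g's list, so g = 2.
The 7 still-open variables draw from only 7 values {1, 3, 4, 5, 6, 7, 8}, so each is used; only s can be 3, hence s = 3.
The 6 still-open variables together cover exactly {1, 4, 5, 6, 7, 8} — 6 values for 6 variables — and 5 appears only in h's list, so h = 5.
Among the 5 still-open variables, 1 fits only f (and all 5 values in {1, 4, 6, 7, 8} must be used), so f = 1.

1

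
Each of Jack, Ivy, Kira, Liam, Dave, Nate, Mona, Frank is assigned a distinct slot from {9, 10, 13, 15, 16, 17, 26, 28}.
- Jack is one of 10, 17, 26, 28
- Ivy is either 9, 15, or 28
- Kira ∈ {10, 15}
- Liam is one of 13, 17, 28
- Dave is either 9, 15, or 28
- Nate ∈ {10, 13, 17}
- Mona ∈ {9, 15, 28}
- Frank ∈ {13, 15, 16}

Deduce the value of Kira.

10

The 8 variables together cover exactly {9, 10, 13, 15, 16, 17, 26, 28} — 8 values for 8 variables — and 16 appears only in Frank's list, so Frank = 16.
The 7 still-open variables draw from only 7 values {9, 10, 13, 15, 17, 26, 28}, so each is used; only Jack can be 26, hence Jack = 26.
The 3 variables Ivy, Dave, Mona are confined to {9, 15, 28}, which locks those values in; drop them from Kira, Liam.
So Kira = 10.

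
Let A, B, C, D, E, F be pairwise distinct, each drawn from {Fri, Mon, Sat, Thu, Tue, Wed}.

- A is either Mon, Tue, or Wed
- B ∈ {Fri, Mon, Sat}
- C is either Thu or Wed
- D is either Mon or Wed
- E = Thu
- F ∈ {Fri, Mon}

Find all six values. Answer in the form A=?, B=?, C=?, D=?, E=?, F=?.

E must be Thu (only option left). Strike Thu from C.
C has just one choice, so C = Wed. Strike Wed from A, D.
That leaves D = Mon. Remove Mon from A, B, F.
F's domain is down to {Fri}, so F = Fri. Strike Fri from B.
A must be Tue (only option left).
B's domain is down to {Sat}, so B = Sat.

A=Tue, B=Sat, C=Wed, D=Mon, E=Thu, F=Fri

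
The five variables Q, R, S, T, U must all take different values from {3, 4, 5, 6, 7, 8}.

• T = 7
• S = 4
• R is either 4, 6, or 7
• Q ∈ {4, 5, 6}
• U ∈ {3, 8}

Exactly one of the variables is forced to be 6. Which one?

S has just one choice, so S = 4. Eliminate 4 elsewhere: Q, R.
T's domain is down to {7}, so T = 7. Eliminate 7 elsewhere: R.
So 6 goes to R.

R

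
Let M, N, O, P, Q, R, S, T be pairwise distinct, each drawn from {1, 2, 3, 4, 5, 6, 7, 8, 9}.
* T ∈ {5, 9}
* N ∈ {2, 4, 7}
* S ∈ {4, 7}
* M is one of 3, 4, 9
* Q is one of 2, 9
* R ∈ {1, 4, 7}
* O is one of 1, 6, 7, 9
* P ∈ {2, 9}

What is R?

1

The 8 variables draw from only 8 values {1, 2, 3, 4, 5, 6, 7, 9}, so each is used; only M can be 3, hence M = 3.
Among the 7 still-open variables, 5 fits only T (and all 7 values in {1, 2, 4, 5, 6, 7, 9} must be used), so T = 5.
The 6 still-open variables together cover exactly {1, 2, 4, 6, 7, 9} — 6 values for 6 variables — and 6 appears only in O's list, so O = 6.
Among the 5 still-open variables, 1 fits only R (and all 5 values in {1, 2, 4, 7, 9} must be used), so R = 1.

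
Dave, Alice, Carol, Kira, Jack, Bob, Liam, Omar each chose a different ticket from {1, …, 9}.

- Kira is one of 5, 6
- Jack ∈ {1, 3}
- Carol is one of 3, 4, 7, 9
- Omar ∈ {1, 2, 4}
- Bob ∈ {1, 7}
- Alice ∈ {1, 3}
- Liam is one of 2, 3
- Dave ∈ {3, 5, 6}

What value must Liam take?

2

The 8 variables draw from only 8 values {1, 2, 3, 4, 5, 6, 7, 9}, so each is used; only Carol can be 9, hence Carol = 9.
The 7 still-open variables draw from only 7 values {1, 2, 3, 4, 5, 6, 7}, so each is used; only Omar can be 4, hence Omar = 4.
The 6 still-open variables draw from only 6 values {1, 2, 3, 5, 6, 7}, so each is used; only Liam can be 2, hence Liam = 2.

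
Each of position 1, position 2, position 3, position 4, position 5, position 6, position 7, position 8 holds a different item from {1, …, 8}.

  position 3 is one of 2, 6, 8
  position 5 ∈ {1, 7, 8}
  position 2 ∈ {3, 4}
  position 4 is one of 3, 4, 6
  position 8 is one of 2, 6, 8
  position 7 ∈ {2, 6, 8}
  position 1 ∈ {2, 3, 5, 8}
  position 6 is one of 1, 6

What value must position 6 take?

1

The 8 variables together cover exactly {1, 2, 3, 4, 5, 6, 7, 8} — 8 values for 8 variables — and 5 appears only in position 1's list, so position 1 = 5.
The 7 still-open variables draw from only 7 values {1, 2, 3, 4, 6, 7, 8}, so each is used; only position 5 can be 7, hence position 5 = 7.
The 6 still-open variables together cover exactly {1, 2, 3, 4, 6, 8} — 6 values for 6 variables — and 1 appears only in position 6's list, so position 6 = 1.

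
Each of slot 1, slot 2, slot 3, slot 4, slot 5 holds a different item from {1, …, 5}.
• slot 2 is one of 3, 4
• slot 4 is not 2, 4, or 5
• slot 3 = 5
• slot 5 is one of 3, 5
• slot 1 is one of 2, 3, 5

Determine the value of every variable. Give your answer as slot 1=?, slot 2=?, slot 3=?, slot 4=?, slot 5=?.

slot 3 must be 5 (only option left). Strike 5 from slot 1, slot 5.
slot 5 has just one choice, so slot 5 = 3. So slot 1, slot 2, slot 4 can't be 3.
That leaves slot 1 = 2.
slot 2's domain is down to {4}, so slot 2 = 4.
slot 4 has just one choice, so slot 4 = 1.

slot 1=2, slot 2=4, slot 3=5, slot 4=1, slot 5=3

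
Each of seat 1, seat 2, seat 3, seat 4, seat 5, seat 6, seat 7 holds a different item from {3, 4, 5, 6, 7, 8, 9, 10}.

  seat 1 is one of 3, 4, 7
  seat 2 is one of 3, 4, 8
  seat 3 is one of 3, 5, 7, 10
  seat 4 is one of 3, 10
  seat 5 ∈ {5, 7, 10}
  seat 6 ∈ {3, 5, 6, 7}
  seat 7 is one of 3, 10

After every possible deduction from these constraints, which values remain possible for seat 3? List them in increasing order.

5, 7

The 7 variables draw from only 7 values {3, 4, 5, 6, 7, 8, 10}, so each is used; only seat 6 can be 6, hence seat 6 = 6.
The 6 still-open variables together cover exactly {3, 4, 5, 7, 8, 10} — 6 values for 6 variables — and 8 appears only in seat 2's list, so seat 2 = 8.
The 5 still-open variables draw from only 5 values {3, 4, 5, 7, 10}, so each is used; only seat 1 can be 4, hence seat 1 = 4.
The 2 variables seat 4 and seat 7 are confined to {3, 10}, which locks those values in; drop them from seat 3, seat 5.
No further eliminations apply; seat 3 can still be any of 5, 7.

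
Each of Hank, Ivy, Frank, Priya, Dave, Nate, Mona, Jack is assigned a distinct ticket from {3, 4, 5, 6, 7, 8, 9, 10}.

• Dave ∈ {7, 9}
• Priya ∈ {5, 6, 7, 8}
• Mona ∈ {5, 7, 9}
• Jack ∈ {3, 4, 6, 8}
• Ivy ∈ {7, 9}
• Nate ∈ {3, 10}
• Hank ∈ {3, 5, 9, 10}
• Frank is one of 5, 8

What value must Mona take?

5

Among the 8 variables, 4 fits only Jack (and all 8 values in {3, 4, 5, 6, 7, 8, 9, 10} must be used), so Jack = 4.
The 7 still-open variables draw from only 7 values {3, 5, 6, 7, 8, 9, 10}, so each is used; only Priya can be 6, hence Priya = 6.
The 6 still-open variables draw from only 6 values {3, 5, 7, 8, 9, 10}, so each is used; only Frank can be 8, hence Frank = 8.
Ivy and Dave share exactly the 2 values {7, 9}; by pigeonhole those values go to them, so strike 7, 9 from Hank, Mona.
So Mona = 5.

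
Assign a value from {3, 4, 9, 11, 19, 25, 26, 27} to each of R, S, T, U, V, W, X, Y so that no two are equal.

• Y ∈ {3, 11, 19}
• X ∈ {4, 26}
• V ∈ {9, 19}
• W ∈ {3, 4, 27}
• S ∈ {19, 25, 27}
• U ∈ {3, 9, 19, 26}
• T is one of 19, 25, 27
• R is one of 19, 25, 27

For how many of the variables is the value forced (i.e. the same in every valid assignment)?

The 8 variables together cover exactly {3, 4, 9, 11, 19, 25, 26, 27} — 8 values for 8 variables — and 11 appears only in Y's list, so Y = 11.
The 3 variables R, S, T are confined to {19, 25, 27}, which locks those values in; drop them from U, V, W.
V must be 9 (only option left). So U can't be 9.
Determined: V=9, Y=11. The other variables each still have more than one consistent value. That makes 2.

2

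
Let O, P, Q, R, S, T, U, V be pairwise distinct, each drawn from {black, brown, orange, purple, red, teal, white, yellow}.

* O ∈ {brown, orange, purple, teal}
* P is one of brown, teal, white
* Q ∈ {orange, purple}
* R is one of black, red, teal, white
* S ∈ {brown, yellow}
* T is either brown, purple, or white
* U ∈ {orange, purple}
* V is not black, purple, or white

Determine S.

The 8 variables draw from only 8 values {black, brown, orange, purple, red, teal, white, yellow}, so each is used; only R can be black, hence R = black.
Among the 7 still-open variables, red fits only V (and all 7 values in {brown, orange, purple, red, teal, white, yellow} must be used), so V = red.
The 6 still-open variables draw from only 6 values {brown, orange, purple, teal, white, yellow}, so each is used; only S can be yellow, hence S = yellow.

yellow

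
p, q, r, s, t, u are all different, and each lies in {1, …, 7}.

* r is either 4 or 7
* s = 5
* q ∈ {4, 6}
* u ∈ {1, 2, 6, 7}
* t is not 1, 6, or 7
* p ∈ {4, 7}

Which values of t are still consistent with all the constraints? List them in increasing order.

s must be 5 (only option left). So t can't be 5.
p and r between them cover only {4, 7} — a naked pair. Remove those values from q, t, u.
That leaves q = 6. Strike 6 from u.
No further eliminations apply; t can still be any of 2, 3.

2, 3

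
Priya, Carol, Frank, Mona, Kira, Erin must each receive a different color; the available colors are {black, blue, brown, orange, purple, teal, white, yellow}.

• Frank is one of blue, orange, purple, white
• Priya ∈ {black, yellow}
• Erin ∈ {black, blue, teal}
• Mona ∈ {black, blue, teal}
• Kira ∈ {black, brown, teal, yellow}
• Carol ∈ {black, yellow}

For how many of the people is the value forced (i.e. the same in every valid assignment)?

1

The 2 variables Priya and Carol are confined to {black, yellow}, which locks those values in; drop them from Mona, Kira, Erin.
The 2 variables Mona and Erin are confined to {blue, teal}, which locks those values in; drop them from Frank, Kira.
Kira must be brown (only option left).
Determined: Kira=brown. The other people each still have more than one consistent value. That makes 1.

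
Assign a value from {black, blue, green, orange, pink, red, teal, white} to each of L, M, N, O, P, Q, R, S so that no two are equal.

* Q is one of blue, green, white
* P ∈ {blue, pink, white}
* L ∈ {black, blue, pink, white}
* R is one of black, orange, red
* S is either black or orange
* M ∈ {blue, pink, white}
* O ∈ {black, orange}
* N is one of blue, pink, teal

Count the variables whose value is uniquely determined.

3

Among the 8 variables, green fits only Q (and all 8 values in {black, blue, green, orange, pink, red, teal, white} must be used), so Q = green.
Among the 7 still-open variables, red fits only R (and all 7 values in {black, blue, orange, pink, red, teal, white} must be used), so R = red.
The 6 still-open variables draw from only 6 values {black, blue, orange, pink, teal, white}, so each is used; only N can be teal, hence N = teal.
O and S between them cover only {black, orange} — a naked pair. Remove those values from L.
Determined: N=teal, Q=green, R=red. The other variables each still have more than one consistent value. That makes 3.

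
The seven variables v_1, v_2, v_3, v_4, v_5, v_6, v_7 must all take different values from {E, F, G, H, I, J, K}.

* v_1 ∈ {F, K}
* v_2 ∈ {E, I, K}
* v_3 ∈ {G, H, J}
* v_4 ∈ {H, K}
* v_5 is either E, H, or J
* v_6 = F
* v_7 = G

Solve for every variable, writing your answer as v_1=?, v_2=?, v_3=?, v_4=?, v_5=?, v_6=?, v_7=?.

v_6 must be F (only option left). Remove F from v_1.
v_7's domain is down to {G}, so v_7 = G. Remove G from v_3.
v_1's domain is down to {K}, so v_1 = K. So v_2, v_4 can't be K.
v_4 must be H (only option left). Strike H from v_3, v_5.
That leaves v_3 = J. Eliminate J elsewhere: v_5.
That leaves v_5 = E. Remove E from v_2.
v_2 must be I (only option left).

v_1=K, v_2=I, v_3=J, v_4=H, v_5=E, v_6=F, v_7=G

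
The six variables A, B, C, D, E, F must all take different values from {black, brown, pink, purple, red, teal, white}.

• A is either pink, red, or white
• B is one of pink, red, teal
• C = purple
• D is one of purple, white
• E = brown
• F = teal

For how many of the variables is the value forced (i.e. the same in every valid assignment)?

C has just one choice, so C = purple. Eliminate purple elsewhere: D.
D has just one choice, so D = white. Eliminate white elsewhere: A.
E must be brown (only option left).
F's domain is down to {teal}, so F = teal. Remove teal from B.
Determined: C=purple, D=white, E=brown, F=teal. The other variables each still have more than one consistent value. That makes 4.

4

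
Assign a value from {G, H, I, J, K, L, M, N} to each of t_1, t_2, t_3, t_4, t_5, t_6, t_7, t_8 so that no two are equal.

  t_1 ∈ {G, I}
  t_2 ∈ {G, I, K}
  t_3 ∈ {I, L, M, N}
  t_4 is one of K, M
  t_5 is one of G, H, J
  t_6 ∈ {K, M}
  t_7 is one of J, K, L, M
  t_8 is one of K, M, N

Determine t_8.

The 8 variables draw from only 8 values {G, H, I, J, K, L, M, N}, so each is used; only t_5 can be H, hence t_5 = H.
The 7 still-open variables draw from only 7 values {G, I, J, K, L, M, N}, so each is used; only t_7 can be J, hence t_7 = J.
Among the 6 still-open variables, L fits only t_3 (and all 6 values in {G, I, K, L, M, N} must be used), so t_3 = L.
The 5 still-open variables draw from only 5 values {G, I, K, M, N}, so each is used; only t_8 can be N, hence t_8 = N.

N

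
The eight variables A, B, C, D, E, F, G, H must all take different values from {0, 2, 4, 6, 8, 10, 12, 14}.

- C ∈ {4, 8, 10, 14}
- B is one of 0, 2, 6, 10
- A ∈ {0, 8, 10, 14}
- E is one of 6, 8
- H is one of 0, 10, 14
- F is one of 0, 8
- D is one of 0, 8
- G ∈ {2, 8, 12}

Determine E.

6

The 8 variables draw from only 8 values {0, 2, 4, 6, 8, 10, 12, 14}, so each is used; only C can be 4, hence C = 4.
Among the 7 still-open variables, 12 fits only G (and all 7 values in {0, 2, 6, 8, 10, 12, 14} must be used), so G = 12.
The 6 still-open variables draw from only 6 values {0, 2, 6, 8, 10, 14}, so each is used; only B can be 2, hence B = 2.
Among the 5 still-open variables, 6 fits only E (and all 5 values in {0, 6, 8, 10, 14} must be used), so E = 6.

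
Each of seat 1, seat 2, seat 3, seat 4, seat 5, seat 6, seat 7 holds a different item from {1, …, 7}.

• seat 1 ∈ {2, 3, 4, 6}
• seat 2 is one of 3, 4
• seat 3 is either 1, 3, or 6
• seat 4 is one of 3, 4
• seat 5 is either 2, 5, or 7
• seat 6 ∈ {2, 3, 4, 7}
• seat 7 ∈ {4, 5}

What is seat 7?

The 7 variables together cover exactly {1, 2, 3, 4, 5, 6, 7} — 7 values for 7 variables — and 1 appears only in seat 3's list, so seat 3 = 1.
Among the 6 still-open variables, 6 fits only seat 1 (and all 6 values in {2, 3, 4, 5, 6, 7} must be used), so seat 1 = 6.
The 2 variables seat 2 and seat 4 are confined to {3, 4}, which locks those values in; drop them from seat 6, seat 7.
So seat 7 = 5.

5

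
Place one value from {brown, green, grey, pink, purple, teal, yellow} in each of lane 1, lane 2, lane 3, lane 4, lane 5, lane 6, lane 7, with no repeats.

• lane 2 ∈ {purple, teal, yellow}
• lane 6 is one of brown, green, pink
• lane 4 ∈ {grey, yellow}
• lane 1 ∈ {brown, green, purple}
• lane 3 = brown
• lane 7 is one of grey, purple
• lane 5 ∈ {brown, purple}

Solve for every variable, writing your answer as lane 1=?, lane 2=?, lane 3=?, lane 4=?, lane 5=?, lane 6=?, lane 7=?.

lane 1=green, lane 2=teal, lane 3=brown, lane 4=yellow, lane 5=purple, lane 6=pink, lane 7=grey

lane 3 must be brown (only option left). Strike brown from lane 1, lane 5, lane 6.
lane 5's domain is down to {purple}, so lane 5 = purple. So lane 1, lane 2, lane 7 can't be purple.
lane 7 must be grey (only option left). Eliminate grey elsewhere: lane 4.
lane 1's domain is down to {green}, so lane 1 = green. Remove green from lane 6.
lane 4 has just one choice, so lane 4 = yellow. Strike yellow from lane 2.
lane 6's domain is down to {pink}, so lane 6 = pink.
lane 2 must be teal (only option left).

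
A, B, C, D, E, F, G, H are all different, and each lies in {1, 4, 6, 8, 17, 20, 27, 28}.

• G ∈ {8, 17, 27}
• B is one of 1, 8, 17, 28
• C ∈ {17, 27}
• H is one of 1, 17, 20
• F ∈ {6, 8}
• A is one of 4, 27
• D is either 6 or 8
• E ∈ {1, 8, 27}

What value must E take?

The 8 variables draw from only 8 values {1, 4, 6, 8, 17, 20, 27, 28}, so each is used; only A can be 4, hence A = 4.
Among the 7 still-open variables, 20 fits only H (and all 7 values in {1, 6, 8, 17, 20, 27, 28} must be used), so H = 20.
The 6 still-open variables draw from only 6 values {1, 6, 8, 17, 27, 28}, so each is used; only B can be 28, hence B = 28.
Among the 5 still-open variables, 1 fits only E (and all 5 values in {1, 6, 8, 17, 27} must be used), so E = 1.

1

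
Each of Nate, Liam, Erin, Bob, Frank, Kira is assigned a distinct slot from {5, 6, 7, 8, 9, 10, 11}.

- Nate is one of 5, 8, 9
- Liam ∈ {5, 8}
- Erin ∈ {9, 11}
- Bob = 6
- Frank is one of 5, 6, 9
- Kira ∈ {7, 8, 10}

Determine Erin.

11

Bob's domain is down to {6}, so Bob = 6. Strike 6 from Frank.
Nate, Liam, Frank between them cover only {5, 8, 9} — a naked triple. Remove those values from Erin, Kira.
So Erin = 11.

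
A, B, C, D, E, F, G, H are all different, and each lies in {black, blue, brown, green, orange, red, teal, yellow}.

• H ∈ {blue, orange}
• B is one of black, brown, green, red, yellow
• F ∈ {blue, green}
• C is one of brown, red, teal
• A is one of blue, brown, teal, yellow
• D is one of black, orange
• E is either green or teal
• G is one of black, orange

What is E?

teal

D and G between them cover only {black, orange} — a naked pair. Remove those values from B, H.
That leaves H = blue. Strike blue from A, F.
That leaves F = green. So B, E can't be green.
So E = teal.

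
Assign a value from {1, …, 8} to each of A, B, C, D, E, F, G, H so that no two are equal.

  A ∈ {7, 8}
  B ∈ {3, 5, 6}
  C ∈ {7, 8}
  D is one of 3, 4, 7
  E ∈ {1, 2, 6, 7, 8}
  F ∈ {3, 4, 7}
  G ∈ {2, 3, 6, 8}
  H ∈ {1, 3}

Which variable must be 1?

The 8 variables together cover exactly {1, 2, 3, 4, 5, 6, 7, 8} — 8 values for 8 variables — and 5 appears only in B's list, so B = 5.
A and C between them cover only {7, 8} — a naked pair. Remove those values from D, E, F, G.
D and F between them cover only {3, 4} — a naked pair. Remove those values from G, H.
So 1 goes to H.

H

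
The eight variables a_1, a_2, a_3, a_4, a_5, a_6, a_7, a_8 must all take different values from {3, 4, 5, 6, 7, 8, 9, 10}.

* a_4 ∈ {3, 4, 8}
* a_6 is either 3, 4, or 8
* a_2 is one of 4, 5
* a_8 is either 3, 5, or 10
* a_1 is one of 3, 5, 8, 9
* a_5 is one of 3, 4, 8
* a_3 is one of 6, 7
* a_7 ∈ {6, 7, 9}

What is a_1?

The 8 variables draw from only 8 values {3, 4, 5, 6, 7, 8, 9, 10}, so each is used; only a_8 can be 10, hence a_8 = 10.
The 3 variables a_4, a_5, a_6 are confined to {3, 4, 8}, which locks those values in; drop them from a_1, a_2.
a_2 has just one choice, so a_2 = 5. Strike 5 from a_1.
So a_1 = 9.

9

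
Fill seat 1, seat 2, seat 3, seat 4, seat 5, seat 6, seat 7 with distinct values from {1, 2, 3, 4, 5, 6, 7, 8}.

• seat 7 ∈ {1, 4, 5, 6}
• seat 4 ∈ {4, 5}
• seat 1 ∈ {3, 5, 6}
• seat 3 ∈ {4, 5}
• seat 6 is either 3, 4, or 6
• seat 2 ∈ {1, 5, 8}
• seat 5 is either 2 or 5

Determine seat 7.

The 7 variables together cover exactly {1, 2, 3, 4, 5, 6, 8} — 7 values for 7 variables — and 2 appears only in seat 5's list, so seat 5 = 2.
The 6 still-open variables draw from only 6 values {1, 3, 4, 5, 6, 8}, so each is used; only seat 2 can be 8, hence seat 2 = 8.
Among the 5 still-open variables, 1 fits only seat 7 (and all 5 values in {1, 3, 4, 5, 6} must be used), so seat 7 = 1.

1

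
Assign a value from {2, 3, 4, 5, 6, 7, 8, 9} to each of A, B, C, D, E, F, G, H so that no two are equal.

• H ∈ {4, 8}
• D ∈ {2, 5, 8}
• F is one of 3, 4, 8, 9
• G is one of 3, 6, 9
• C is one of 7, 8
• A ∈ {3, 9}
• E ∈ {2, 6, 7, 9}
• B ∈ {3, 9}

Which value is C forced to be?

The 8 variables together cover exactly {2, 3, 4, 5, 6, 7, 8, 9} — 8 values for 8 variables — and 5 appears only in D's list, so D = 5.
Among the 7 still-open variables, 2 fits only E (and all 7 values in {2, 3, 4, 6, 7, 8, 9} must be used), so E = 2.
The 6 still-open variables draw from only 6 values {3, 4, 6, 7, 8, 9}, so each is used; only G can be 6, hence G = 6.
The 5 still-open variables together cover exactly {3, 4, 7, 8, 9} — 5 values for 5 variables — and 7 appears only in C's list, so C = 7.

7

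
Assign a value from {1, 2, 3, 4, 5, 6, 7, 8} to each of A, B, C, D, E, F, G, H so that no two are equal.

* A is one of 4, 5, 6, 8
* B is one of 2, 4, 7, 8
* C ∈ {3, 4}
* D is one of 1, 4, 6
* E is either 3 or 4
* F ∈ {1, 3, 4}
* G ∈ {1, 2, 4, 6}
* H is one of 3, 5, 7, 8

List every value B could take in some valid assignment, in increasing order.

7, 8

C and E between them cover only {3, 4} — a naked pair. Remove those values from A, B, D, F, G, H.
That leaves F = 1. Strike 1 from D, G.
That leaves D = 6. So A, G can't be 6.
G's domain is down to {2}, so G = 2. Eliminate 2 elsewhere: B.
No further eliminations apply; B can still be any of 7, 8.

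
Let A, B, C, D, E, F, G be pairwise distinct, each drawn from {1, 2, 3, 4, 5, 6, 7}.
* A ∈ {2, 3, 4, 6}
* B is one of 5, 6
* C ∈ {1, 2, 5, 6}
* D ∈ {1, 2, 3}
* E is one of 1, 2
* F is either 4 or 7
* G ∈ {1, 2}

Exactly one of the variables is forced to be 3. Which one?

D

Among the 7 variables, 7 fits only F (and all 7 values in {1, 2, 3, 4, 5, 6, 7} must be used), so F = 7.
The 6 still-open variables draw from only 6 values {1, 2, 3, 4, 5, 6}, so each is used; only A can be 4, hence A = 4.
Among the 5 still-open variables, 3 fits only D (and all 5 values in {1, 2, 3, 5, 6} must be used), so D = 3.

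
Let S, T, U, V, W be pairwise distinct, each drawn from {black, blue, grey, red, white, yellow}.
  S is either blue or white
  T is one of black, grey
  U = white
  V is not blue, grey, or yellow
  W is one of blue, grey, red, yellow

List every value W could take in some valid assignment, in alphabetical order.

grey, red, yellow

U has just one choice, so U = white. So S, V can't be white.
S's domain is down to {blue}, so S = blue. So W can't be blue.
No further eliminations apply; W can still be any of grey, red, yellow.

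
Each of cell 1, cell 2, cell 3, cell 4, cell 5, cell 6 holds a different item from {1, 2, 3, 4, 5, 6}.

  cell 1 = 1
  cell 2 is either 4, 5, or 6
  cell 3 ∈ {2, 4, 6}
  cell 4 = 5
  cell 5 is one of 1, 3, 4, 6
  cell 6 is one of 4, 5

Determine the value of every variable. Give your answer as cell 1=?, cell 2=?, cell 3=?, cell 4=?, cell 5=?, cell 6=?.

cell 1's domain is down to {1}, so cell 1 = 1. Remove 1 from cell 5.
cell 4 must be 5 (only option left). Eliminate 5 elsewhere: cell 2, cell 6.
cell 6 has just one choice, so cell 6 = 4. Remove 4 from cell 2, cell 3, cell 5.
cell 2 must be 6 (only option left). So cell 3, cell 5 can't be 6.
That leaves cell 3 = 2.
cell 5 must be 3 (only option left).

cell 1=1, cell 2=6, cell 3=2, cell 4=5, cell 5=3, cell 6=4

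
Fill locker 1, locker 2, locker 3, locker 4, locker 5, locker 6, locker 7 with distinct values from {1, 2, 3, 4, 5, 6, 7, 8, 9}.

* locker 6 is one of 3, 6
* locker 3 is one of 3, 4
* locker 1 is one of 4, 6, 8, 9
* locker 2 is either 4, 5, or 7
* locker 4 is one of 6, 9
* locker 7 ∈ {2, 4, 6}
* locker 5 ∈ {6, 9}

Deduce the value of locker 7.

locker 4 and locker 5 share exactly the 2 values {6, 9}; by pigeonhole those values go to them, so strike 6, 9 from locker 1, locker 6, locker 7.
locker 6 has just one choice, so locker 6 = 3. Eliminate 3 elsewhere: locker 3.
locker 3's domain is down to {4}, so locker 3 = 4. So locker 1, locker 2, locker 7 can't be 4.
So locker 7 = 2.

2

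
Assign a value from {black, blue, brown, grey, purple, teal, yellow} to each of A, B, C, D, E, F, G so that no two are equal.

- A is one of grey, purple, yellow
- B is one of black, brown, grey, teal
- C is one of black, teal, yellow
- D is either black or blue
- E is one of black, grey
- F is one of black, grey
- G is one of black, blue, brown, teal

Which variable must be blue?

D

The 7 variables draw from only 7 values {black, blue, brown, grey, purple, teal, yellow}, so each is used; only A can be purple, hence A = purple.
Among the 6 still-open variables, yellow fits only C (and all 6 values in {black, blue, brown, grey, teal, yellow} must be used), so C = yellow.
E and F between them cover only {black, grey} — a naked pair. Remove those values from B, D, G.
So blue goes to D.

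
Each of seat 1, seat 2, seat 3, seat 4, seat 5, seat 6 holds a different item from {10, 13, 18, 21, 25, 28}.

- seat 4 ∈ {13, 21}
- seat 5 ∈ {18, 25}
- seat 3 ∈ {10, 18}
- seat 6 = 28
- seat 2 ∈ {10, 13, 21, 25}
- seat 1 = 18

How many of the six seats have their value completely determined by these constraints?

seat 1 must be 18 (only option left). So seat 3, seat 5 can't be 18.
seat 3 must be 10 (only option left). So seat 2 can't be 10.
seat 5's domain is down to {25}, so seat 5 = 25. Remove 25 from seat 2.
seat 6's domain is down to {28}, so seat 6 = 28.
Determined: seat 1=18, seat 3=10, seat 5=25, seat 6=28. The other seats each still have more than one consistent value. That makes 4.

4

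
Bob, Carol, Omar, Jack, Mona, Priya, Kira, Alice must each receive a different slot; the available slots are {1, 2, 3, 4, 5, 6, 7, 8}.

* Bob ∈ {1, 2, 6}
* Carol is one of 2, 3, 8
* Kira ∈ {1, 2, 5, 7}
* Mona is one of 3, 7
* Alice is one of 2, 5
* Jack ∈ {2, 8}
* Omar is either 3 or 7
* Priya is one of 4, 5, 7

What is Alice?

5

The 8 variables draw from only 8 values {1, 2, 3, 4, 5, 6, 7, 8}, so each is used; only Priya can be 4, hence Priya = 4.
The 7 still-open variables together cover exactly {1, 2, 3, 5, 6, 7, 8} — 7 values for 7 variables — and 6 appears only in Bob's list, so Bob = 6.
The 6 still-open variables draw from only 6 values {1, 2, 3, 5, 7, 8}, so each is used; only Kira can be 1, hence Kira = 1.
The 5 still-open variables together cover exactly {2, 3, 5, 7, 8} — 5 values for 5 variables — and 5 appears only in Alice's list, so Alice = 5.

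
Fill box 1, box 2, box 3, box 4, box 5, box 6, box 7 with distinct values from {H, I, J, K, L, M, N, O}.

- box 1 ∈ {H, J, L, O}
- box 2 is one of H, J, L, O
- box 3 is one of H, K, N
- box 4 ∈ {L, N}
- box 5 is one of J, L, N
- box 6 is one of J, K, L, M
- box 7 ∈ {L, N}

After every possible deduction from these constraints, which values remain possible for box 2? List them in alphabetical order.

Among the 7 variables, M fits only box 6 (and all 7 values in {H, J, K, L, M, N, O} must be used), so box 6 = M.
The 6 still-open variables together cover exactly {H, J, K, L, N, O} — 6 values for 6 variables — and K appears only in box 3's list, so box 3 = K.
box 4 and box 7 between them cover only {L, N} — a naked pair. Remove those values from box 1, box 2, box 5.
box 5 must be J (only option left). Strike J from box 1, box 2.
No further eliminations apply; box 2 can still be any of H, O.

H, O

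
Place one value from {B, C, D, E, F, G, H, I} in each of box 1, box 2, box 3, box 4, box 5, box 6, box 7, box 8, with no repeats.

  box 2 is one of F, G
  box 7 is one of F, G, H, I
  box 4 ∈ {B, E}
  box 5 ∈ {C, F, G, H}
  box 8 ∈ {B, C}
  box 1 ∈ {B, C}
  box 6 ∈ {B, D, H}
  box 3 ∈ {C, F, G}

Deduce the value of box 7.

The 8 variables draw from only 8 values {B, C, D, E, F, G, H, I}, so each is used; only box 6 can be D, hence box 6 = D.
The 7 still-open variables together cover exactly {B, C, E, F, G, H, I} — 7 values for 7 variables — and E appears only in box 4's list, so box 4 = E.
Among the 6 still-open variables, I fits only box 7 (and all 6 values in {B, C, F, G, H, I} must be used), so box 7 = I.

I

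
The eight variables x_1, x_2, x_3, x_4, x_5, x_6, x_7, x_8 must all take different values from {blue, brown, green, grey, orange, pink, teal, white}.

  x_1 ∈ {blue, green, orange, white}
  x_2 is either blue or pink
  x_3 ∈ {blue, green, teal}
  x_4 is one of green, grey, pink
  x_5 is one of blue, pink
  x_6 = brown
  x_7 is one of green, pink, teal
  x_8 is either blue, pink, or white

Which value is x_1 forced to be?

x_6 has just one choice, so x_6 = brown.
Among the 7 still-open variables, grey fits only x_4 (and all 7 values in {blue, green, grey, orange, pink, teal, white} must be used), so x_4 = grey.
Among the 6 still-open variables, orange fits only x_1 (and all 6 values in {blue, green, orange, pink, teal, white} must be used), so x_1 = orange.

orange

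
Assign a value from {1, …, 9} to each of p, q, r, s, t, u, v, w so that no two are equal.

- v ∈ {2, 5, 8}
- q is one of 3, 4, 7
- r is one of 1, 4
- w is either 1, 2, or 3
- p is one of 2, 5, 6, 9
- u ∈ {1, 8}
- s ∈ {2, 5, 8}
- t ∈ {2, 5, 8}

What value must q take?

s, t, v share exactly the 3 values {2, 5, 8}; by pigeonhole those values go to them, so strike 2, 5, 8 from p, u, w.
u must be 1 (only option left). So r, w can't be 1.
That leaves w = 3. Strike 3 from q.
r must be 4 (only option left). So q can't be 4.
So q = 7.

7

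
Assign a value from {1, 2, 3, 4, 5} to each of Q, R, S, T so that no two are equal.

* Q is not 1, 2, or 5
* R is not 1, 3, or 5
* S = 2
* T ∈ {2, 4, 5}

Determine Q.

3

S has just one choice, so S = 2. Eliminate 2 elsewhere: R, T.
R must be 4 (only option left). Remove 4 from Q, T.
So Q = 3.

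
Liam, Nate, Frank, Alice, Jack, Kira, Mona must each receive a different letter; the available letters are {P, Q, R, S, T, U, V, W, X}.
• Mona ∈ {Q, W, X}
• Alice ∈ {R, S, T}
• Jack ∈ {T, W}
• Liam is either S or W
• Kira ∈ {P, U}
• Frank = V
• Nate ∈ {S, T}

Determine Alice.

Frank's domain is down to {V}, so Frank = V.
The 3 variables Liam, Nate, Jack are confined to {S, T, W}, which locks those values in; drop them from Alice, Mona.
So Alice = R.

R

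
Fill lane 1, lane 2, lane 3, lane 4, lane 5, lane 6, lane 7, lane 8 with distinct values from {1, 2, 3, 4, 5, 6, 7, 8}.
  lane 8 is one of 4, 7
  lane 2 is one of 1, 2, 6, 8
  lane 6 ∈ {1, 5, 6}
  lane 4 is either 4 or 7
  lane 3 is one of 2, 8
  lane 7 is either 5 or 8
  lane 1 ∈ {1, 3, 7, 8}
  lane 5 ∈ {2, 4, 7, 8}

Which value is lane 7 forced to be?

5

Among the 8 variables, 3 fits only lane 1 (and all 8 values in {1, 2, 3, 4, 5, 6, 7, 8} must be used), so lane 1 = 3.
lane 4 and lane 8 between them cover only {4, 7} — a naked pair. Remove those values from lane 5.
lane 3 and lane 5 between them cover only {2, 8} — a naked pair. Remove those values from lane 2, lane 7.
So lane 7 = 5.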